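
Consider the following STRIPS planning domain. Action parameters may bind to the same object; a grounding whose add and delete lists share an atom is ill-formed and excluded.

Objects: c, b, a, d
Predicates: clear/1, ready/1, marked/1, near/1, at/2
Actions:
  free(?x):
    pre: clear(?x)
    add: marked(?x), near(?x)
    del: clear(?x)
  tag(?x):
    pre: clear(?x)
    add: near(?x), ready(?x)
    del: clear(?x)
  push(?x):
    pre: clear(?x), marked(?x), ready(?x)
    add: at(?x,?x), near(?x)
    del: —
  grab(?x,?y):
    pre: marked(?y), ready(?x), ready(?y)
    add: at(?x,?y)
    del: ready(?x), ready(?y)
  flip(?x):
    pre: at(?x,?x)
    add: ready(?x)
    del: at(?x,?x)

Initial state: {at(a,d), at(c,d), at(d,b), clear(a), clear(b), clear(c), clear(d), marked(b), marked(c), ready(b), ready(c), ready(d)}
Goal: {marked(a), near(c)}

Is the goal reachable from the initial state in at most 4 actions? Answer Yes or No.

Yes

1. free(c)  →  {at(a,d), at(c,d), at(d,b), clear(a), clear(b), clear(d), marked(b), marked(c), near(c), ready(b), ready(c), ready(d)}
2. free(a)  →  {at(a,d), at(c,d), at(d,b), clear(b), clear(d), marked(a), marked(b), marked(c), near(a), near(c), ready(b), ready(c), ready(d)}
optimal plan length = 2; 2 ≤ 4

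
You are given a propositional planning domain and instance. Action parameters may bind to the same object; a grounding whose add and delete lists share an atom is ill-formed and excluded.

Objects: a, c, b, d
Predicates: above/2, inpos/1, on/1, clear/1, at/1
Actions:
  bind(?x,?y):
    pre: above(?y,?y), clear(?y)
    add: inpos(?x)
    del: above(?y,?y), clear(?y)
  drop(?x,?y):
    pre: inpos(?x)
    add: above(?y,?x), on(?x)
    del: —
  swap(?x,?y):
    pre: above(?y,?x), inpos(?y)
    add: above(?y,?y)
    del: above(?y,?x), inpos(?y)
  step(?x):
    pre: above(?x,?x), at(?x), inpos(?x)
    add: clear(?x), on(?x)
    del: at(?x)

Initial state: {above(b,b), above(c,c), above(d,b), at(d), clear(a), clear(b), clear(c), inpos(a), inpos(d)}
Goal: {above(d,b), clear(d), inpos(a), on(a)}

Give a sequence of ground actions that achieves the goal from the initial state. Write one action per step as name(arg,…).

drop(a,a); drop(d,d); step(d)

1. drop(a,a)  →  {above(a,a), above(b,b), above(c,c), above(d,b), at(d), clear(a), clear(b), clear(c), inpos(a), inpos(d), on(a)}
2. drop(d,d)  →  {above(a,a), above(b,b), above(c,c), above(d,b), above(d,d), at(d), clear(a), clear(b), clear(c), inpos(a), inpos(d), on(a), on(d)}
3. step(d)  →  {above(a,a), above(b,b), above(c,c), above(d,b), above(d,d), clear(a), clear(b), clear(c), clear(d), inpos(a), inpos(d), on(a), on(d)}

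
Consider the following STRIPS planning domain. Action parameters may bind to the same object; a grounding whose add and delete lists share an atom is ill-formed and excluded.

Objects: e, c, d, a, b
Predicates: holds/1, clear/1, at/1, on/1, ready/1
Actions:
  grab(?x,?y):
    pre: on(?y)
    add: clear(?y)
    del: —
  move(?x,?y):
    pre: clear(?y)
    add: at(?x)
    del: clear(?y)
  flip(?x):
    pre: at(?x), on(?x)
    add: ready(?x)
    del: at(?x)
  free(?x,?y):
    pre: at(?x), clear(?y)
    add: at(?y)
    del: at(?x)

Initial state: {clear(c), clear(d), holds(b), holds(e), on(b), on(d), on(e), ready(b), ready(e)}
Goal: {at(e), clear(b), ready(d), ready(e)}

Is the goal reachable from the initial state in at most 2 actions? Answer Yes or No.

1. grab(e,b)  →  {clear(b), clear(c), clear(d), holds(b), holds(e), on(b), on(d), on(e), ready(b), ready(e)}
2. move(e,c)  →  {at(e), clear(b), clear(d), holds(b), holds(e), on(b), on(d), on(e), ready(b), ready(e)}
3. move(d,d)  →  {at(d), at(e), clear(b), holds(b), holds(e), on(b), on(d), on(e), ready(b), ready(e)}
4. flip(d)  →  {at(e), clear(b), holds(b), holds(e), on(b), on(d), on(e), ready(b), ready(d), ready(e)}
optimal plan length = 4; 4 > 2

No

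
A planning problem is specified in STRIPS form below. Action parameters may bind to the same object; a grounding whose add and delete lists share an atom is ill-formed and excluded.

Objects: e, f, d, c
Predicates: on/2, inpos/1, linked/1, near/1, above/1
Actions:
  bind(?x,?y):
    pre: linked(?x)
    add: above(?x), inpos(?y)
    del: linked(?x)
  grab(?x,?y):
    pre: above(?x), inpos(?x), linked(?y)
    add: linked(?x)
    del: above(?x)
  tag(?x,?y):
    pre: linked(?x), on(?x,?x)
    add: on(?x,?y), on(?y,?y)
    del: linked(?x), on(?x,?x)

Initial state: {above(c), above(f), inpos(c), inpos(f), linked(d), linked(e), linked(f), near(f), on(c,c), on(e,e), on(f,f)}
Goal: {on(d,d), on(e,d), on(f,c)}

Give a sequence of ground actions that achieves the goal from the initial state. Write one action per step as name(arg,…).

1. tag(e,d)  →  {above(c), above(f), inpos(c), inpos(f), linked(d), linked(f), near(f), on(c,c), on(d,d), on(e,d), on(f,f)}
2. tag(f,c)  →  {above(c), above(f), inpos(c), inpos(f), linked(d), near(f), on(c,c), on(d,d), on(e,d), on(f,c)}

tag(e,d); tag(f,c)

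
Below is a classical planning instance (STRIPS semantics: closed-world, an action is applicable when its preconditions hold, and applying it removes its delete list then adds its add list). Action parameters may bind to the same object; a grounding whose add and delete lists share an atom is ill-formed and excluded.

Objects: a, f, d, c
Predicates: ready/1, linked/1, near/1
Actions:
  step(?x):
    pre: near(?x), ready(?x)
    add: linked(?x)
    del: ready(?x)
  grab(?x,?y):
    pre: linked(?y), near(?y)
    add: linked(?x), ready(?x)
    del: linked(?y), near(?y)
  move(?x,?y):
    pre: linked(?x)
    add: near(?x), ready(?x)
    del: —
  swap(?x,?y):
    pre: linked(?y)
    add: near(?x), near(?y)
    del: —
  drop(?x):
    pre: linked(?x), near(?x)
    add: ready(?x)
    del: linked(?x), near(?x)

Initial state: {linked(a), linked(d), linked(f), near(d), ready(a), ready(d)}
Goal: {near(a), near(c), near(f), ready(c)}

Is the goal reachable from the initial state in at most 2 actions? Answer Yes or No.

1. grab(c,d)  →  {linked(a), linked(c), linked(f), ready(a), ready(c), ready(d)}
2. move(a,a)  →  {linked(a), linked(c), linked(f), near(a), ready(a), ready(c), ready(d)}
3. swap(f,c)  →  {linked(a), linked(c), linked(f), near(a), near(c), near(f), ready(a), ready(c), ready(d)}
optimal plan length = 3; 3 > 2

No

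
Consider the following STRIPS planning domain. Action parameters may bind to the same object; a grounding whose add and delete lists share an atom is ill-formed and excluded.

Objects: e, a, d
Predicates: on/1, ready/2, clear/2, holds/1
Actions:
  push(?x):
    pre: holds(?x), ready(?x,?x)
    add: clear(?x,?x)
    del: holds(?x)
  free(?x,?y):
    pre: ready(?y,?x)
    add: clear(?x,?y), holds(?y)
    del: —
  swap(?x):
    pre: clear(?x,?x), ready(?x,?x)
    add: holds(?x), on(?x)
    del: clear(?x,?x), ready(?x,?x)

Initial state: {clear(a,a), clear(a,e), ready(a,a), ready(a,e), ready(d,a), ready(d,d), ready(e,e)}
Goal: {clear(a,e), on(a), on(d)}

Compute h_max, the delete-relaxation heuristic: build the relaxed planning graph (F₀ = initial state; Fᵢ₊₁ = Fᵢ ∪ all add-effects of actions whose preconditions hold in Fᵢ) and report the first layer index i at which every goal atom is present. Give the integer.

F0 = init (7 atoms)
F1 = F0 ∪ {clear(a,d), clear(d,d), clear(e,a), clear(e,e), holds(a), holds(d), holds(e), on(a)}  (15 atoms)
F2 = F1 ∪ {on(d), on(e)}  (17 atoms)
goal ⊆ F2  ⇒  h_max = 2

2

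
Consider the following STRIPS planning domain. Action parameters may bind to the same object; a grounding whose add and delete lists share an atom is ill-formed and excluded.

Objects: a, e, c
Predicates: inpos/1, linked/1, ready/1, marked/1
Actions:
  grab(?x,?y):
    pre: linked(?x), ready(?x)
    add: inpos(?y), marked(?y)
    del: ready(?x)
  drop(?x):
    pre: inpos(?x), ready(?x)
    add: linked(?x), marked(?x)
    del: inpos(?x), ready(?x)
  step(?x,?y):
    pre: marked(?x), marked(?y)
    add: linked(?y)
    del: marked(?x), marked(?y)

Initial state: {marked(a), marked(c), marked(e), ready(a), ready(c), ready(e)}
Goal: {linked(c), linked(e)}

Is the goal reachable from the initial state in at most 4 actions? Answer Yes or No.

Yes

1. step(a,e)  →  {linked(e), marked(c), ready(a), ready(c), ready(e)}
2. step(c,c)  →  {linked(c), linked(e), ready(a), ready(c), ready(e)}
optimal plan length = 2; 2 ≤ 4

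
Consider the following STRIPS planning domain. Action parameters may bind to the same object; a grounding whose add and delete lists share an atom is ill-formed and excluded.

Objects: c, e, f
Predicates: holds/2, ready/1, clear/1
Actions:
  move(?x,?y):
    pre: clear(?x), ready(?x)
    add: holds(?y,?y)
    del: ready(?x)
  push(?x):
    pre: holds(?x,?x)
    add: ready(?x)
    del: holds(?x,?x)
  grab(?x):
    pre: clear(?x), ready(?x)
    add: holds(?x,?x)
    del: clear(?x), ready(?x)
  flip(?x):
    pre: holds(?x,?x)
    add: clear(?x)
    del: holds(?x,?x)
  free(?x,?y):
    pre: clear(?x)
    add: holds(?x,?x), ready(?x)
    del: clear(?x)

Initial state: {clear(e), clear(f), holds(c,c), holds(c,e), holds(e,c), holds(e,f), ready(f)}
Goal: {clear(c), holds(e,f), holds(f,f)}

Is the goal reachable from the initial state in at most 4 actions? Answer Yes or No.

Yes

1. move(f,f)  →  {clear(e), clear(f), holds(c,c), holds(c,e), holds(e,c), holds(e,f), holds(f,f)}
2. flip(c)  →  {clear(c), clear(e), clear(f), holds(c,e), holds(e,c), holds(e,f), holds(f,f)}
optimal plan length = 2; 2 ≤ 4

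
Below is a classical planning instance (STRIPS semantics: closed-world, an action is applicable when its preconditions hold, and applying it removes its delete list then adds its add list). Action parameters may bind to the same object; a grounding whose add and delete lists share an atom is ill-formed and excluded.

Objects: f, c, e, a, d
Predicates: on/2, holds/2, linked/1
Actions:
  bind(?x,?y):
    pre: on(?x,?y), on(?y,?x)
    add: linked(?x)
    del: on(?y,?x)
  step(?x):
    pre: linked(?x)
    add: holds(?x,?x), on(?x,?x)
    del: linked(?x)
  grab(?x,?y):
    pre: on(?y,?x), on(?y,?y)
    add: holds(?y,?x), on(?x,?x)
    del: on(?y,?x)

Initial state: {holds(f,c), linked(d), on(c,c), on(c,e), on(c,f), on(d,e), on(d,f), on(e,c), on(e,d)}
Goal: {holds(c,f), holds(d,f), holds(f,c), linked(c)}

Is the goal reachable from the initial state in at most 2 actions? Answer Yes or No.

No

1. bind(c,e)  →  {holds(f,c), linked(c), linked(d), on(c,c), on(c,e), on(c,f), on(d,e), on(d,f), on(e,d)}
2. step(d)  →  {holds(d,d), holds(f,c), linked(c), on(c,c), on(c,e), on(c,f), on(d,d), on(d,e), on(d,f), on(e,d)}
3. grab(f,c)  →  {holds(c,f), holds(d,d), holds(f,c), linked(c), on(c,c), on(c,e), on(d,d), on(d,e), on(d,f), on(e,d), on(f,f)}
4. grab(f,d)  →  {holds(c,f), holds(d,d), holds(d,f), holds(f,c), linked(c), on(c,c), on(c,e), on(d,d), on(d,e), on(e,d), on(f,f)}
optimal plan length = 4; 4 > 2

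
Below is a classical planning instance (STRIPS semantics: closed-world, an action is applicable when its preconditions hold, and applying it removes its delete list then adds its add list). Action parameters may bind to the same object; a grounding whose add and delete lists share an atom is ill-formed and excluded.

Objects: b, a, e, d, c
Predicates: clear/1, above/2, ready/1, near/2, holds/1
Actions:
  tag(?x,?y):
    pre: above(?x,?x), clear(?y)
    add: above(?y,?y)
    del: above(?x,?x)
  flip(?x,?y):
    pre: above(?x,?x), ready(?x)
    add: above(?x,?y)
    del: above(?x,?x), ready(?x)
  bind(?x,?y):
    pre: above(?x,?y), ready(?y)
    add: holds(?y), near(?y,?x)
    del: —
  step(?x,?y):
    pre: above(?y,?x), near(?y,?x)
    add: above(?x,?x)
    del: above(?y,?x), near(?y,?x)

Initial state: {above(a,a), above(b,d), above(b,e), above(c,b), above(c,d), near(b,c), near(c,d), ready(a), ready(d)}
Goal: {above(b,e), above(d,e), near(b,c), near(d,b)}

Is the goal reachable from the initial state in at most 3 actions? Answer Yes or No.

Yes

1. bind(b,d)  →  {above(a,a), above(b,d), above(b,e), above(c,b), above(c,d), holds(d), near(b,c), near(c,d), near(d,b), ready(a), ready(d)}
2. step(d,c)  →  {above(a,a), above(b,d), above(b,e), above(c,b), above(d,d), holds(d), near(b,c), near(d,b), ready(a), ready(d)}
3. flip(d,e)  →  {above(a,a), above(b,d), above(b,e), above(c,b), above(d,e), holds(d), near(b,c), near(d,b), ready(a)}
optimal plan length = 3; 3 ≤ 3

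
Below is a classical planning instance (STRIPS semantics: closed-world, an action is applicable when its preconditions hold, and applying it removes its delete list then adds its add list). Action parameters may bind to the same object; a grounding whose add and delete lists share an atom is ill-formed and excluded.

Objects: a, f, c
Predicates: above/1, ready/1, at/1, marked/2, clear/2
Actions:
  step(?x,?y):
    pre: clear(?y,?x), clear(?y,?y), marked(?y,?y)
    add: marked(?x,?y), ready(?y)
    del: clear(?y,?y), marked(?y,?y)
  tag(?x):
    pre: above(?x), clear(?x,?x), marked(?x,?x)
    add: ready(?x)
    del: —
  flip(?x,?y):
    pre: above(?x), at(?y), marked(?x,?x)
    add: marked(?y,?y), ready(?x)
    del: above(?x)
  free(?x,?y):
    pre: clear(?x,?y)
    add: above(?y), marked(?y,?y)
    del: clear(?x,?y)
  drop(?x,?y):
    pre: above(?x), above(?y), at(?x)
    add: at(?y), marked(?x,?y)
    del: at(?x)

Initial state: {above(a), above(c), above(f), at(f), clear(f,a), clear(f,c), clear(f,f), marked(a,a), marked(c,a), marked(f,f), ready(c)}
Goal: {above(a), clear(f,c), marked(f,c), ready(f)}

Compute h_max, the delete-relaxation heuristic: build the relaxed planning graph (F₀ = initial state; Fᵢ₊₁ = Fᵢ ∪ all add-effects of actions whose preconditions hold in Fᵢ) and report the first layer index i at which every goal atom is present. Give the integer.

F0 = init (11 atoms)
F1 = F0 ∪ {at(a), at(c), marked(a,f), marked(c,c), marked(c,f), marked(f,a), marked(f,c), ready(a), ready(f)}  (20 atoms)
goal ⊆ F1  ⇒  h_max = 1

1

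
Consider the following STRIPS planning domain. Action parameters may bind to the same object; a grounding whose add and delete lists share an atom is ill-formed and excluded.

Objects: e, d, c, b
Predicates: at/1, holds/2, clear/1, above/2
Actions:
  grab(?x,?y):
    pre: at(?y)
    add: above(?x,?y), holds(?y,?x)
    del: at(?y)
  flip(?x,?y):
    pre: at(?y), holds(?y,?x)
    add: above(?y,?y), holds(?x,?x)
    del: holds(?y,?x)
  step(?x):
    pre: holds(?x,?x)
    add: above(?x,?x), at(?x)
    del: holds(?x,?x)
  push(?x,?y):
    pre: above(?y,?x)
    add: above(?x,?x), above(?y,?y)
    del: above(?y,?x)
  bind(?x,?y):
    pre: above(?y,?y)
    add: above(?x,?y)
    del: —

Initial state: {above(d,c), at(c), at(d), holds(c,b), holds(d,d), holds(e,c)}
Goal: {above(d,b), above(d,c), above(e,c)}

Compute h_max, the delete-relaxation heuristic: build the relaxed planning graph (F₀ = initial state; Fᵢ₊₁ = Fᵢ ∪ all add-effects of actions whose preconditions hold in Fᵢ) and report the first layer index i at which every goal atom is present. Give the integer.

F0 = init (6 atoms)
F1 = F0 ∪ {above(b,c), above(b,d), above(c,c), above(c,d), above(d,d), above(e,c), above(e,d), holds(b,b), holds(c,c), holds(c,d), holds(c,e), holds(d,b), holds(d,c), holds(d,e)}  (20 atoms)
F2 = F1 ∪ {above(b,b), above(e,e), at(b), holds(e,e)}  (24 atoms)
F3 = F2 ∪ {above(b,e), above(c,b), above(c,e), above(d,b), above(d,e), above(e,b), at(e), holds(b,c), holds(b,d), holds(b,e)}  (34 atoms)
goal ⊆ F3  ⇒  h_max = 3

3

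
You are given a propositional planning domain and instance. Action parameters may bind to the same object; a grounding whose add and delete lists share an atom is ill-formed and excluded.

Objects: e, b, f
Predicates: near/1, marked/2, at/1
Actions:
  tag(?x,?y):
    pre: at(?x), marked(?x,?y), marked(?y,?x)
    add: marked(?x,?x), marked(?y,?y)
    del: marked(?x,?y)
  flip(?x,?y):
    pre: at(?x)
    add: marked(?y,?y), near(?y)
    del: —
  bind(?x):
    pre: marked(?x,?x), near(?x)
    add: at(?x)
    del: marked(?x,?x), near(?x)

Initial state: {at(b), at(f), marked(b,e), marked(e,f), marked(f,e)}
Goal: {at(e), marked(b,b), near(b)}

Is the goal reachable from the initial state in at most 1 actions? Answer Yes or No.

No

1. flip(b,e)  →  {at(b), at(f), marked(b,e), marked(e,e), marked(e,f), marked(f,e), near(e)}
2. flip(b,b)  →  {at(b), at(f), marked(b,b), marked(b,e), marked(e,e), marked(e,f), marked(f,e), near(b), near(e)}
3. bind(e)  →  {at(b), at(e), at(f), marked(b,b), marked(b,e), marked(e,f), marked(f,e), near(b)}
optimal plan length = 3; 3 > 1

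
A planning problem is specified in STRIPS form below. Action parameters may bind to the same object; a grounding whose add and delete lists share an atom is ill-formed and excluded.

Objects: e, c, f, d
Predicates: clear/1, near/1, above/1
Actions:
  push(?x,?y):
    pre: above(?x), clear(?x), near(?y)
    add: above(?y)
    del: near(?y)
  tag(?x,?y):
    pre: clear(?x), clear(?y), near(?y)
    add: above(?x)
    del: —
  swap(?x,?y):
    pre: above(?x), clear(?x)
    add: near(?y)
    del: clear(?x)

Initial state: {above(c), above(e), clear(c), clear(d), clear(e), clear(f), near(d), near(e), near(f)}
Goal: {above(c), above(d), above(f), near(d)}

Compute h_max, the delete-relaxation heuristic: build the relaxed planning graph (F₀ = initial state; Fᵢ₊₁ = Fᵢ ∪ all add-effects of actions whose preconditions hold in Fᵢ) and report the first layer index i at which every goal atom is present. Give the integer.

1

F0 = init (9 atoms)
F1 = F0 ∪ {above(d), above(f), near(c)}  (12 atoms)
goal ⊆ F1  ⇒  h_max = 1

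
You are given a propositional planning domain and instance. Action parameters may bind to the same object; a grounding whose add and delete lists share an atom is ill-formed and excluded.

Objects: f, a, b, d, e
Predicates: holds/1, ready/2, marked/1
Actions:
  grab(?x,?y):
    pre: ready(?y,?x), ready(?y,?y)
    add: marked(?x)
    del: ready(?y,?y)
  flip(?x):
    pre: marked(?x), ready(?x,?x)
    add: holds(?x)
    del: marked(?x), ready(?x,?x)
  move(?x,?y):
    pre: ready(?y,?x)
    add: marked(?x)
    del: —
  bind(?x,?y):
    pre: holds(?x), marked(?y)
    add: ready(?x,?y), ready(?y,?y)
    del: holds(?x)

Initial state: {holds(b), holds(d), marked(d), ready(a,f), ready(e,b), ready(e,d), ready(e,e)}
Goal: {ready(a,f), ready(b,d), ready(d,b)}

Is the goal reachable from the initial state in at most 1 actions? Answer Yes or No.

1. grab(b,e)  →  {holds(b), holds(d), marked(b), marked(d), ready(a,f), ready(e,b), ready(e,d)}
2. bind(b,d)  →  {holds(d), marked(b), marked(d), ready(a,f), ready(b,d), ready(d,d), ready(e,b), ready(e,d)}
3. bind(d,b)  →  {marked(b), marked(d), ready(a,f), ready(b,b), ready(b,d), ready(d,b), ready(d,d), ready(e,b), ready(e,d)}
optimal plan length = 3; 3 > 1

No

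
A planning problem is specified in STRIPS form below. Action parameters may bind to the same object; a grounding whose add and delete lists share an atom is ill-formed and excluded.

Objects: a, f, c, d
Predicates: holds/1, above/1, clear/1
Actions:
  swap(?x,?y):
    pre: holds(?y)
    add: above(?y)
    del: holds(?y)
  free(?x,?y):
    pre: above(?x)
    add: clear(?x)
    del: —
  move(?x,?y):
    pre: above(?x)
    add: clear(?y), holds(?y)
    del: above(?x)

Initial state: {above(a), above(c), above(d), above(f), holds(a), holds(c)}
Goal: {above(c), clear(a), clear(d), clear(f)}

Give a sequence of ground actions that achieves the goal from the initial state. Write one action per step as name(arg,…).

1. free(a,a)  →  {above(a), above(c), above(d), above(f), clear(a), holds(a), holds(c)}
2. free(f,a)  →  {above(a), above(c), above(d), above(f), clear(a), clear(f), holds(a), holds(c)}
3. free(d,a)  →  {above(a), above(c), above(d), above(f), clear(a), clear(d), clear(f), holds(a), holds(c)}

free(a,a); free(f,a); free(d,a)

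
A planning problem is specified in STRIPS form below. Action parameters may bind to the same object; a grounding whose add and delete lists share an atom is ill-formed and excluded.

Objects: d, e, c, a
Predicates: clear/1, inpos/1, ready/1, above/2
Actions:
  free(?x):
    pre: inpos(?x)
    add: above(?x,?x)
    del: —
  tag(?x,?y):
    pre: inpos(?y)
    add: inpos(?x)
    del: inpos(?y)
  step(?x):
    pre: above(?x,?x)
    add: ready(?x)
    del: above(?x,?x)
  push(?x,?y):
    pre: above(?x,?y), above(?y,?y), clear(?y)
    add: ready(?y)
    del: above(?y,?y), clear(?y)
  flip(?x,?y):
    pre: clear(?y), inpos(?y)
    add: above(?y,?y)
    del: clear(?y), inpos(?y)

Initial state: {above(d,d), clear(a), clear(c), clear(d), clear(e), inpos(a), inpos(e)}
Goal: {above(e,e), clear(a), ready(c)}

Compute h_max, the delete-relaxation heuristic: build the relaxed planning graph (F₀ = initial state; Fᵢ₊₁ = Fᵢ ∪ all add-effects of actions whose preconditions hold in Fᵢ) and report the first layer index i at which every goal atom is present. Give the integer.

3

F0 = init (7 atoms)
F1 = F0 ∪ {above(a,a), above(e,e), inpos(c), inpos(d), ready(d)}  (12 atoms)
F2 = F1 ∪ {above(c,c), ready(a), ready(e)}  (15 atoms)
F3 = F2 ∪ {ready(c)}  (16 atoms)
goal ⊆ F3  ⇒  h_max = 3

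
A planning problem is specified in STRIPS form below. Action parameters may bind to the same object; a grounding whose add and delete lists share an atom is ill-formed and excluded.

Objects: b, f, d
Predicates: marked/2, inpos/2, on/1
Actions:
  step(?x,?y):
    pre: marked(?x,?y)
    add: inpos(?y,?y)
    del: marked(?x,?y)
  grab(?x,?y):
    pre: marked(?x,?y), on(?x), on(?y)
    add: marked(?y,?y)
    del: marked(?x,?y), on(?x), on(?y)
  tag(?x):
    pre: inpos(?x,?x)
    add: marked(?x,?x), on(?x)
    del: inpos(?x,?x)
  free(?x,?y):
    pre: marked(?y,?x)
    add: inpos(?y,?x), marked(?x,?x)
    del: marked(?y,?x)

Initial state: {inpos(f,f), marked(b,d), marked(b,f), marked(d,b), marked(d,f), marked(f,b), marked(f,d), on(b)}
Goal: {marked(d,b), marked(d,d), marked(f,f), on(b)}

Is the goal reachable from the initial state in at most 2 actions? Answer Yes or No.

1. tag(f)  →  {marked(b,d), marked(b,f), marked(d,b), marked(d,f), marked(f,b), marked(f,d), marked(f,f), on(b), on(f)}
2. free(d,b)  →  {inpos(b,d), marked(b,f), marked(d,b), marked(d,d), marked(d,f), marked(f,b), marked(f,d), marked(f,f), on(b), on(f)}
optimal plan length = 2; 2 ≤ 2

Yes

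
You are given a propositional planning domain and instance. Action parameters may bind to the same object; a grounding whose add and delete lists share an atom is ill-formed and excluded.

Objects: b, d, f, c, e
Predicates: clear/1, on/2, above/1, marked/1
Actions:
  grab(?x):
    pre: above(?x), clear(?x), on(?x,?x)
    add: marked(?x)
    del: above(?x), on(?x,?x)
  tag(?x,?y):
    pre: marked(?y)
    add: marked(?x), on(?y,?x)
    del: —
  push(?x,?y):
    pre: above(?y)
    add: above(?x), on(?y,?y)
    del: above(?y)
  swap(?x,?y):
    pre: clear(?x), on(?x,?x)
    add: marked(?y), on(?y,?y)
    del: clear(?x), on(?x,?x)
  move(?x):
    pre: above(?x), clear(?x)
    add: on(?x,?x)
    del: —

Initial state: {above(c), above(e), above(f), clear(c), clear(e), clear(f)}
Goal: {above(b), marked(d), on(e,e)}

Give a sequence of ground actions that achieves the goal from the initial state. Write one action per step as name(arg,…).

push(b,f); push(b,e); swap(f,d)

1. push(b,f)  →  {above(b), above(c), above(e), clear(c), clear(e), clear(f), on(f,f)}
2. push(b,e)  →  {above(b), above(c), clear(c), clear(e), clear(f), on(e,e), on(f,f)}
3. swap(f,d)  →  {above(b), above(c), clear(c), clear(e), marked(d), on(d,d), on(e,e)}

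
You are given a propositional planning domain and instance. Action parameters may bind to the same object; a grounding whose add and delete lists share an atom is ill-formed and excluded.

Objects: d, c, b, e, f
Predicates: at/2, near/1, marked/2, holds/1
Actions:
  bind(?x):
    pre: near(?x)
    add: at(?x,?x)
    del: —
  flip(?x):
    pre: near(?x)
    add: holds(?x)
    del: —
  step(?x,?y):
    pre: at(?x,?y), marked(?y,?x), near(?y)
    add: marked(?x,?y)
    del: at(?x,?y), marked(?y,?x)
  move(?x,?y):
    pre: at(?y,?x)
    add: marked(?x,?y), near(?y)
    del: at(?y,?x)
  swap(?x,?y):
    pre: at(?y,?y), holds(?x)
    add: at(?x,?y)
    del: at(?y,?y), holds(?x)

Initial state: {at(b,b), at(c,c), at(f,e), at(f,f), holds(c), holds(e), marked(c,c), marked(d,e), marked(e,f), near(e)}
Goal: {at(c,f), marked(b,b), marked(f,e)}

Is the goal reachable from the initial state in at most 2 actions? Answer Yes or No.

No

1. step(f,e)  →  {at(b,b), at(c,c), at(f,f), holds(c), holds(e), marked(c,c), marked(d,e), marked(f,e), near(e)}
2. move(b,b)  →  {at(c,c), at(f,f), holds(c), holds(e), marked(b,b), marked(c,c), marked(d,e), marked(f,e), near(b), near(e)}
3. swap(c,f)  →  {at(c,c), at(c,f), holds(e), marked(b,b), marked(c,c), marked(d,e), marked(f,e), near(b), near(e)}
optimal plan length = 3; 3 > 2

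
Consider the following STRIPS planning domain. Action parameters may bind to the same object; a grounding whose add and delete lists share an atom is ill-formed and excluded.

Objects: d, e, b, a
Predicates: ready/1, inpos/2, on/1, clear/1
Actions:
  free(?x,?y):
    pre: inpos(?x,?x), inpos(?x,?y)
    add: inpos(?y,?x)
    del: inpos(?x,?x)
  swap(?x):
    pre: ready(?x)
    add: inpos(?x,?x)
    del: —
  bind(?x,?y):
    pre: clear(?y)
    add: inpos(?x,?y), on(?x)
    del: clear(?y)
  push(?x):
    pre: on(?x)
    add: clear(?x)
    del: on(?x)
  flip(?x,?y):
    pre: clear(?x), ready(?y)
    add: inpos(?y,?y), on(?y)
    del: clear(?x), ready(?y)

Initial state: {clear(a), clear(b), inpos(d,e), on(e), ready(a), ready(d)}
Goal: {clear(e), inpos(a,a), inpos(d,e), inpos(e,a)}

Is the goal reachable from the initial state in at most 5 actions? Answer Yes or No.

1. swap(a)  →  {clear(a), clear(b), inpos(a,a), inpos(d,e), on(e), ready(a), ready(d)}
2. bind(e,a)  →  {clear(b), inpos(a,a), inpos(d,e), inpos(e,a), on(e), ready(a), ready(d)}
3. push(e)  →  {clear(b), clear(e), inpos(a,a), inpos(d,e), inpos(e,a), ready(a), ready(d)}
optimal plan length = 3; 3 ≤ 5

Yes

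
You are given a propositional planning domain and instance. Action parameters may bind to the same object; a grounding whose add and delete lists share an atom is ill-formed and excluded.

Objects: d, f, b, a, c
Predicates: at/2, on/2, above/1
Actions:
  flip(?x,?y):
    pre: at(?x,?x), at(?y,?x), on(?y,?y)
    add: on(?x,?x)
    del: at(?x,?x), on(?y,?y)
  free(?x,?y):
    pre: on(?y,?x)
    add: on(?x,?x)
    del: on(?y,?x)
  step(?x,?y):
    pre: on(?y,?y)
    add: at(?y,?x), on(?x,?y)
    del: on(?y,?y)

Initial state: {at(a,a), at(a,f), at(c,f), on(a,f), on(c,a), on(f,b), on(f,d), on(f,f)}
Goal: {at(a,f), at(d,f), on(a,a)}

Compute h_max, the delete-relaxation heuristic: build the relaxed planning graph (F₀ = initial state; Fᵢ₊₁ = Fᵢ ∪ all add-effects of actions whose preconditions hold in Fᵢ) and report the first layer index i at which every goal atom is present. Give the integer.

F0 = init (8 atoms)
F1 = F0 ∪ {at(f,a), at(f,b), at(f,c), at(f,d), on(a,a), on(b,b), on(b,f), on(c,f), on(d,d), on(d,f)}  (18 atoms)
F2 = F1 ∪ {at(a,b), at(a,c), at(a,d), at(b,a), at(b,c), at(b,d), at(b,f), at(d,a), at(d,b), at(d,c), at(d,f), on(a,b), on(a,d), on(b,a), on(b,d), on(c,b), on(c,d), on(d,a), on(d,b), on(f,a)}  (38 atoms)
goal ⊆ F2  ⇒  h_max = 2

2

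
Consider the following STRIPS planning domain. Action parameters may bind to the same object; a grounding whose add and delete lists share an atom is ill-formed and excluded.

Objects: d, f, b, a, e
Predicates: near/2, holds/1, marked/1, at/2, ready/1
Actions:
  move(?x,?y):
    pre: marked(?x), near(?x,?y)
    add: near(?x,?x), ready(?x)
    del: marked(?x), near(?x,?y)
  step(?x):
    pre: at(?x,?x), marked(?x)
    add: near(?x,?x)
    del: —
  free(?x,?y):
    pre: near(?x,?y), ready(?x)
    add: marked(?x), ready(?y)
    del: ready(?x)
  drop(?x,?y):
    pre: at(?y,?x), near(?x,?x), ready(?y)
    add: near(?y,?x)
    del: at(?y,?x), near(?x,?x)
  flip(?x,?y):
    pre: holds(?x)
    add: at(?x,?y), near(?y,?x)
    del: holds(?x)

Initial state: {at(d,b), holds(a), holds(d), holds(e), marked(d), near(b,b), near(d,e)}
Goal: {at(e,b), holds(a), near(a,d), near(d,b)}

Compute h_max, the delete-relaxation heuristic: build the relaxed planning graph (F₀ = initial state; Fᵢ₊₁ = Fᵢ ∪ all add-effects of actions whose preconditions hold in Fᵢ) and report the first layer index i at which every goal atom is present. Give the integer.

2

F0 = init (7 atoms)
F1 = F0 ∪ {at(a,a), at(a,b), at(a,d), at(a,e), at(a,f), at(d,a), at(d,d), at(d,e), at(d,f), at(e,a), at(e,b), at(e,d), at(e,e), at(e,f), near(a,a), near(a,d), near(a,e), near(b,a), near(b,d), near(b,e), near(d,a), near(d,d), near(e,a), near(e,d), near(e,e), near(f,a), near(f,d), near(f,e), ready(d)}  (36 atoms)
F2 = F1 ∪ {near(d,b), ready(a), ready(e)}  (39 atoms)
goal ⊆ F2  ⇒  h_max = 2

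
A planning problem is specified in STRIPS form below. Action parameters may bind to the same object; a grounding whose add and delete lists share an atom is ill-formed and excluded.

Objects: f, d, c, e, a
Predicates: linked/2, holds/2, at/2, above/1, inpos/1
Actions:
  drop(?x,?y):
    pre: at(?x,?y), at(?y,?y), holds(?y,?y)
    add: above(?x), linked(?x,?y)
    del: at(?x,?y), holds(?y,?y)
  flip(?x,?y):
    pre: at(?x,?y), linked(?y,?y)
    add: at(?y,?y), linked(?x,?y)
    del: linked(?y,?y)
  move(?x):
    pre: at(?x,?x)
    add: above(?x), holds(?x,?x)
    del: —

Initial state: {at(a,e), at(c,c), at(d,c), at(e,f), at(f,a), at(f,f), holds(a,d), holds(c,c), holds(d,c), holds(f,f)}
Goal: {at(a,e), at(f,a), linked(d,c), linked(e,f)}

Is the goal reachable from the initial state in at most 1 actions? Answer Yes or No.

No

1. drop(d,c)  →  {above(d), at(a,e), at(c,c), at(e,f), at(f,a), at(f,f), holds(a,d), holds(d,c), holds(f,f), linked(d,c)}
2. drop(e,f)  →  {above(d), above(e), at(a,e), at(c,c), at(f,a), at(f,f), holds(a,d), holds(d,c), linked(d,c), linked(e,f)}
optimal plan length = 2; 2 > 1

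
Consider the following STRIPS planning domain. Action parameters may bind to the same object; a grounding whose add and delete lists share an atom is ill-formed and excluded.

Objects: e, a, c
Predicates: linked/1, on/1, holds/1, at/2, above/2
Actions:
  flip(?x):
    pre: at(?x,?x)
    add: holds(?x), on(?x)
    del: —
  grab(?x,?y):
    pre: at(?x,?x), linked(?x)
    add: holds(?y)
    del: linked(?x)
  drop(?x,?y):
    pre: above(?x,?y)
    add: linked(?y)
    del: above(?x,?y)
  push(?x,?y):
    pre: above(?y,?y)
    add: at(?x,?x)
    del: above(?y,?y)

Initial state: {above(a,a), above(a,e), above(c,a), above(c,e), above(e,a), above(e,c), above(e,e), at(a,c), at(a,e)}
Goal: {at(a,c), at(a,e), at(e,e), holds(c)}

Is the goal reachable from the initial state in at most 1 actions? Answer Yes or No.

1. drop(e,e)  →  {above(a,a), above(a,e), above(c,a), above(c,e), above(e,a), above(e,c), at(a,c), at(a,e), linked(e)}
2. push(e,a)  →  {above(a,e), above(c,a), above(c,e), above(e,a), above(e,c), at(a,c), at(a,e), at(e,e), linked(e)}
3. grab(e,c)  →  {above(a,e), above(c,a), above(c,e), above(e,a), above(e,c), at(a,c), at(a,e), at(e,e), holds(c)}
optimal plan length = 3; 3 > 1

No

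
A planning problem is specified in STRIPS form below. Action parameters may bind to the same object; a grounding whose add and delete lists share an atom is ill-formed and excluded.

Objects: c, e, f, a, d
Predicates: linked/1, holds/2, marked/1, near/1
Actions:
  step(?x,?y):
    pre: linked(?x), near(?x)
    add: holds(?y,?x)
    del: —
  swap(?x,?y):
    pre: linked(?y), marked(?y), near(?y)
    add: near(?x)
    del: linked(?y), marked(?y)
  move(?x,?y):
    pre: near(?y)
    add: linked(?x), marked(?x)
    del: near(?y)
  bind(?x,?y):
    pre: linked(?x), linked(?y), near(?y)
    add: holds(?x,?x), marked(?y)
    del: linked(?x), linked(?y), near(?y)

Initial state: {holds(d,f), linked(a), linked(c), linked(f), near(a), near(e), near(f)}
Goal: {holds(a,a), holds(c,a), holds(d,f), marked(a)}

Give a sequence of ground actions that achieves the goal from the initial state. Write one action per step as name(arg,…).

step(a,c); bind(a,a)

1. step(a,c)  →  {holds(c,a), holds(d,f), linked(a), linked(c), linked(f), near(a), near(e), near(f)}
2. bind(a,a)  →  {holds(a,a), holds(c,a), holds(d,f), linked(c), linked(f), marked(a), near(e), near(f)}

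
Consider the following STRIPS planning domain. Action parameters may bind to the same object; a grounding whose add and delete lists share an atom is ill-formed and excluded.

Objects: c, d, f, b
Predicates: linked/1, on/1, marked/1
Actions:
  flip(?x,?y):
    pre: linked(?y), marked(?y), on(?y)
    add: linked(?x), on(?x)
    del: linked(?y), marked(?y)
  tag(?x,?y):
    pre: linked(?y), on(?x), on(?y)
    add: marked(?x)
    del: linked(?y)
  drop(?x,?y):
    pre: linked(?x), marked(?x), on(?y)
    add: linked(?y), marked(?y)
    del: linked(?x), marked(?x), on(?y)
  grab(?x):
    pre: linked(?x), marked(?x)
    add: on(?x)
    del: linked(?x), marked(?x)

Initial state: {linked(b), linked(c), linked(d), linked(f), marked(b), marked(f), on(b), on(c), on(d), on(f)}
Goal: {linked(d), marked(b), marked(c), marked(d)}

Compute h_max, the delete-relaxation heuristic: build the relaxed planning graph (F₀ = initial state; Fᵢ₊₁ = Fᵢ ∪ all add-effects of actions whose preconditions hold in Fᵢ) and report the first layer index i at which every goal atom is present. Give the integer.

1

F0 = init (10 atoms)
F1 = F0 ∪ {marked(c), marked(d)}  (12 atoms)
goal ⊆ F1  ⇒  h_max = 1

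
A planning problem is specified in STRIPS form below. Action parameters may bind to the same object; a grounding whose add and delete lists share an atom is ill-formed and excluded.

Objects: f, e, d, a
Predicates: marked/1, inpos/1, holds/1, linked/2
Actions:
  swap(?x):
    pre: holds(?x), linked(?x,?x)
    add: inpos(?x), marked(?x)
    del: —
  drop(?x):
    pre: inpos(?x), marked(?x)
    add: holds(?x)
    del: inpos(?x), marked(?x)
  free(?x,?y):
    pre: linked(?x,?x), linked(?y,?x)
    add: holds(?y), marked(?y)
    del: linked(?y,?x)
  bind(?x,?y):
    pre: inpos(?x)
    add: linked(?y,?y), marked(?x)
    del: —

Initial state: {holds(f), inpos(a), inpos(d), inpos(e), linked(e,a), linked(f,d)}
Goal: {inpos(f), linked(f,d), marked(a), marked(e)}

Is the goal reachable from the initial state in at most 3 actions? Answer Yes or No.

1. bind(e,f)  →  {holds(f), inpos(a), inpos(d), inpos(e), linked(e,a), linked(f,d), linked(f,f), marked(e)}
2. swap(f)  →  {holds(f), inpos(a), inpos(d), inpos(e), inpos(f), linked(e,a), linked(f,d), linked(f,f), marked(e), marked(f)}
3. bind(a,f)  →  {holds(f), inpos(a), inpos(d), inpos(e), inpos(f), linked(e,a), linked(f,d), linked(f,f), marked(a), marked(e), marked(f)}
optimal plan length = 3; 3 ≤ 3

Yes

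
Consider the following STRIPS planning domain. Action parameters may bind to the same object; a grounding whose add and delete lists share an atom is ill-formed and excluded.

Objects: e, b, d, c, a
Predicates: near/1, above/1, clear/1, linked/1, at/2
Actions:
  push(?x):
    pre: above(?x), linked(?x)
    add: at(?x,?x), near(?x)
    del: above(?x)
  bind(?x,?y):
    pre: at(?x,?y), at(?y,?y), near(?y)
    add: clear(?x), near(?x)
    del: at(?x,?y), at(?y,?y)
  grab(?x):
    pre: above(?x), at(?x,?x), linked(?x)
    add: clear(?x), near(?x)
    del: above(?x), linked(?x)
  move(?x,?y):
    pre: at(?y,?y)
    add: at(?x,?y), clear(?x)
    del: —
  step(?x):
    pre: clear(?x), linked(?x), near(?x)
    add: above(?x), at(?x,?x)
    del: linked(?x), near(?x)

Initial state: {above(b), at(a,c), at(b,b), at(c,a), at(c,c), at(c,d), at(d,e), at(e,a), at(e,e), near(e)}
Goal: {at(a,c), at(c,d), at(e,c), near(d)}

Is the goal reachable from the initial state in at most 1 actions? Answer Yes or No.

1. bind(d,e)  →  {above(b), at(a,c), at(b,b), at(c,a), at(c,c), at(c,d), at(e,a), clear(d), near(d), near(e)}
2. move(e,c)  →  {above(b), at(a,c), at(b,b), at(c,a), at(c,c), at(c,d), at(e,a), at(e,c), clear(d), clear(e), near(d), near(e)}
optimal plan length = 2; 2 > 1

No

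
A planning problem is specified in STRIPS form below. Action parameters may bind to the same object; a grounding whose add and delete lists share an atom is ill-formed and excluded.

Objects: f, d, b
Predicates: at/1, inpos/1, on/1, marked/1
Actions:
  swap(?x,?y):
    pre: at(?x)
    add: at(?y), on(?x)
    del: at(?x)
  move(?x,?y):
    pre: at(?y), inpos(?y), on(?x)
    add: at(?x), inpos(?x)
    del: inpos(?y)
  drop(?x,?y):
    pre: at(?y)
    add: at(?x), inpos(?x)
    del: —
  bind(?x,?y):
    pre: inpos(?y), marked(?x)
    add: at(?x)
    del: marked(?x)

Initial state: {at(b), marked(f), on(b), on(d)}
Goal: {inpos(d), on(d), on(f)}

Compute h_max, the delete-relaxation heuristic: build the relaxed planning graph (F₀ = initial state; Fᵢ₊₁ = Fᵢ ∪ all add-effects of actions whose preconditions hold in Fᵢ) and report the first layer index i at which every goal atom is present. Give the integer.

F0 = init (4 atoms)
F1 = F0 ∪ {at(d), at(f), inpos(b), inpos(d), inpos(f)}  (9 atoms)
F2 = F1 ∪ {on(f)}  (10 atoms)
goal ⊆ F2  ⇒  h_max = 2

2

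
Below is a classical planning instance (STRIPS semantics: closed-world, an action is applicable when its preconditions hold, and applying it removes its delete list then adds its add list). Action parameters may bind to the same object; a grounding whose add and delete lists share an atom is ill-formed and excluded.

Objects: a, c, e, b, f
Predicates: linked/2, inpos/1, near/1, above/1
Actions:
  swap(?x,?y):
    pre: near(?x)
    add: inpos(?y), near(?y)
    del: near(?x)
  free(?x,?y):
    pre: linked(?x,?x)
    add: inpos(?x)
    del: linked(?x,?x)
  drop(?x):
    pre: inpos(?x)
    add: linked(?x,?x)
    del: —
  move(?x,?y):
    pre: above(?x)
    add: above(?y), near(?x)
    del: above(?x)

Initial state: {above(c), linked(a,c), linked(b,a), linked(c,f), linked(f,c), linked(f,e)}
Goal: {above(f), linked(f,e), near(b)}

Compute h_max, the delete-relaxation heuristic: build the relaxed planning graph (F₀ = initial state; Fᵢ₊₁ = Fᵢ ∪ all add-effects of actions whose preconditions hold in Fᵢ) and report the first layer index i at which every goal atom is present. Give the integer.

F0 = init (6 atoms)
F1 = F0 ∪ {above(a), above(b), above(e), above(f), near(c)}  (11 atoms)
F2 = F1 ∪ {inpos(a), inpos(b), inpos(e), inpos(f), near(a), near(b), near(e), near(f)}  (19 atoms)
goal ⊆ F2  ⇒  h_max = 2

2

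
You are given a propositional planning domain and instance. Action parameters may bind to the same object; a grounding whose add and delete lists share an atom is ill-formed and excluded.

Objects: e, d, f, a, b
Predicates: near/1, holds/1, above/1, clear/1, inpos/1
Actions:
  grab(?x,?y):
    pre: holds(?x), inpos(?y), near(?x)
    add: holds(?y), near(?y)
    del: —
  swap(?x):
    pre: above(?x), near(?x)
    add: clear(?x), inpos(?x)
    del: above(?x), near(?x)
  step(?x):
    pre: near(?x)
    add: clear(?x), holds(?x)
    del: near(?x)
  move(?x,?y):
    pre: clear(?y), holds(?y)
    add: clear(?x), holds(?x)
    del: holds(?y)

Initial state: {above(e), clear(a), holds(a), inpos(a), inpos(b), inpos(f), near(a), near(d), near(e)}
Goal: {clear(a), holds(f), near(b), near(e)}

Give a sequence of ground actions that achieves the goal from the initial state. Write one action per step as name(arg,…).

grab(a,f); grab(f,b)

1. grab(a,f)  →  {above(e), clear(a), holds(a), holds(f), inpos(a), inpos(b), inpos(f), near(a), near(d), near(e), near(f)}
2. grab(f,b)  →  {above(e), clear(a), holds(a), holds(b), holds(f), inpos(a), inpos(b), inpos(f), near(a), near(b), near(d), near(e), near(f)}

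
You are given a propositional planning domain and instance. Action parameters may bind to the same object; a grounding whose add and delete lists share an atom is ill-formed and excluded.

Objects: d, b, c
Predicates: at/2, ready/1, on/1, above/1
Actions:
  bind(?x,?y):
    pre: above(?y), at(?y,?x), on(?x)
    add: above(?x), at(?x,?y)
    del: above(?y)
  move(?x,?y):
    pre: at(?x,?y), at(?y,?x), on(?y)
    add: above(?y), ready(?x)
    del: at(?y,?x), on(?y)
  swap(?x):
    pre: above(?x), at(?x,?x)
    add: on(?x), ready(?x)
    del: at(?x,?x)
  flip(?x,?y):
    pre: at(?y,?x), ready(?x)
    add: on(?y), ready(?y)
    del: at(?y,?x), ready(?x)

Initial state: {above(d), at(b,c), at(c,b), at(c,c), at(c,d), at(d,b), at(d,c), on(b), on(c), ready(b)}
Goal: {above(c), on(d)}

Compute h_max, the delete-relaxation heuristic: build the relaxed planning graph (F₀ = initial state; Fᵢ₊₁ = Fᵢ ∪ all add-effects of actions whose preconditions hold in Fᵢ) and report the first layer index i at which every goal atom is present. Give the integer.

1

F0 = init (10 atoms)
F1 = F0 ∪ {above(b), above(c), at(b,d), on(d), ready(c), ready(d)}  (16 atoms)
goal ⊆ F1  ⇒  h_max = 1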